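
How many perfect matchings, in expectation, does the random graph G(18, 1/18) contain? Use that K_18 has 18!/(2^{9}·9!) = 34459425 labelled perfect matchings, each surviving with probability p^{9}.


K_18 has 18!/(2^{9}·9!) = 34459425 labelled perfect matchings.
For each such perfect matching H, let X_H = 1 if all 9 edges of H are present in G. Then P[X_H = 1] = p^{9} = (1/18)^{9} = 1/198359290368.
Summing the indicators: E[X] = Σ_H E[X_H] = 34459425 · p^{9} = 34459425 · 1/198359290368 = 425425/2448880128.
Numerically: E[X] ≈ 0.00017372.

E[X] = 34459425 · (1/18)^{9} = 425425/2448880128 ≈ 0.00017372.


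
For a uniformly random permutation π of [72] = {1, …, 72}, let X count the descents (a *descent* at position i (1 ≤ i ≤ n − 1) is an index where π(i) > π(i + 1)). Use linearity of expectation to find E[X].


Write X = Σ X_I over i = 1, …, 71, with X_I the indicator of one descent.
There are 71 indicators.
For each fixed i, the pair (π(i), π(i+1)) is a uniformly random ordered pair of distinct values from {1, …, 72}; by symmetry P[π(i) > π(i+1)] = 1/2.
By linearity: E[X] = 71 · (1/2) = (72 − 1) · (1/2) = 71/2 ≈ 35.5000.

E[X] = 71/2 = 35.5000.


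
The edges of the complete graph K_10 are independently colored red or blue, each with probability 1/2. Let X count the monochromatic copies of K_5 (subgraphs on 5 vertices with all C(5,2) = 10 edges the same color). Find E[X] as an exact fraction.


Let X = Σ_S X_S over the C(10, 5) = 252 subsets S of size 5, where X_S = 1 if the K_5 on S is monochromatic.
For a fixed S, the K_5 on S has C(5, 2) = 10 edges. P[all 10 edges red] = (1/2)^10, and likewise for blue, so P[monochromatic] = 2·(1/2)^10 = 2^{1 − 10} = 1/512.
By linearity of expectation: E[X] = C(10, 5) · 2^{1 − 10} = 252 · 1/512 = 63/128.
Numerically: E[X] ≈ 0.49219.

E[X] = C(10,5)·2^(1−C(5,2)) = 63/128 ≈ 0.49219.


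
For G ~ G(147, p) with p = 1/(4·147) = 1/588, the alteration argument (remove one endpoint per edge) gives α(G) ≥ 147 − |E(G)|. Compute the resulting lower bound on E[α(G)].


E[|E(G)|] = C(147, 2)·p = 10731 · (1/588) = 73/4.
E[α(G)] ≥ n − E[|E(G)|] = 147 − 73/4 = 515/4.
Numerically: ≈ 128.7500.
(This is only a lower bound; the true E[α(G)] may be larger.)

E[α(G)] ≥ 515/4 ≈ 128.7500.


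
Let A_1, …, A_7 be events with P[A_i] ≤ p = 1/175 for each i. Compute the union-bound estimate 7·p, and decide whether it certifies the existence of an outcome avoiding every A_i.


Union bound: P[∪_{i=1}^{7} A_i] ≤ Σ_i P[A_i] ≤ 7·p = 7·(1/175) = 1/25.
Numerically: 1/25 ≈ 0.0400.
Is 1/25 < 1? YES.
Since P[∪ A_i] ≤ 1/25 < 1, the complement has P[∩ A_i^c] ≥ 1 − 1/25 = 24/25 > 0, so some outcome avoids every A_i.

7·p = 1/25 ≈ 0.0400; existence CERTIFIED by the union bound.


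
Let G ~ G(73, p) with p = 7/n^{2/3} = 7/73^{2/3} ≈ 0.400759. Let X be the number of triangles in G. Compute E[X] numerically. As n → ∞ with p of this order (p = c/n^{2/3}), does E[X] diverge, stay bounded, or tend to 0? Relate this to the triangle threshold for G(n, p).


Number of potential triangles: C(73, 3) = 62196.
Each occurs with probability p³ ≈ (0.400759)³ ≈ 6.43647964e-02.
By linearity: E[X] = C(73, 3)·p³ ≈ 62196 · 6.43647964e-02 ≈ 4003.232877.
Since α = 2/3 < 1, p = c/n^{2/3} ≫ 1/n is above the triangle threshold p ~ 1/n. Asymptotically E[X] ~ (c³/6)·n^{3(1−α)} = (7³/6)·n^{1} → ∞; triangles are abundant w.h.p.

E[X] ≈ 4003.232877; in regime p = Θ(1/n^{2/3}) E[X] diverges (above the triangle threshold p ~ 1/n).


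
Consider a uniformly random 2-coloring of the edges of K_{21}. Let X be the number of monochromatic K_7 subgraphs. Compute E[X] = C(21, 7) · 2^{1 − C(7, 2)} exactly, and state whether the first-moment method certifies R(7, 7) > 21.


E[X] = C(21, 7) · 2^{1 − 21} = 116280 · 2^{−20} = 116280/1048576.
As a reduced fraction: E[X] = 14535/131072 ≈ 0.11089.
Is E[X] < 1? YES.
Since E[X] < 1, there exists a 2-coloring of K_{21} with no monochromatic K_7; hence R(7, 7) > 21.

E[X] = 14535/131072 ≈ 0.11089; E[X] < 1, so R(7, 7) > 21.


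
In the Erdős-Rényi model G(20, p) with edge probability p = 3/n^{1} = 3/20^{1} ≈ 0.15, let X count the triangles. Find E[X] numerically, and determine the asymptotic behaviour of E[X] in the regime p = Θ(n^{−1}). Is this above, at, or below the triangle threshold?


Number of potential triangles: C(20, 3) = 1140.
Each occurs with probability p³ ≈ (0.15)³ ≈ 3.375000e-03.
By linearity: E[X] = C(20, 3)·p³ ≈ 1140 · 3.375000e-03 ≈ 3.8475.
Here α = 1, so p = 3/n is exactly at the triangle threshold p ~ 1/n. Asymptotically E[X] → c³/6 = 3³/6 = 9/2 ≈ 4.5000, a bounded constant. In this regime the triangle count is asymptotically Poisson(c³/6).

E[X] ≈ 3.8475; in regime p = Θ(1/n^{1}) E[X] stays bounded (at the triangle threshold p ~ 1/n).


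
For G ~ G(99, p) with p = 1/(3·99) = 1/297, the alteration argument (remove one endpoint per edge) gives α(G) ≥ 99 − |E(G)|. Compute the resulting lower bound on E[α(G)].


E[|E(G)|] = C(99, 2)·p = 4851 · (1/297) = 49/3.
E[α(G)] ≥ n − E[|E(G)|] = 99 − 49/3 = 248/3.
Numerically: ≈ 82.666667.
(This is only a lower bound; the true E[α(G)] may be larger.)

E[α(G)] ≥ 248/3 ≈ 82.666667.


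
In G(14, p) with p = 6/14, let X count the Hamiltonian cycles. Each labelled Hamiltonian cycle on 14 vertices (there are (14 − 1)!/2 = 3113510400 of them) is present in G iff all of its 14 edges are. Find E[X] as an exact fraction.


K_14 has (14 − 1)!/2 = 3113510400 labelled Hamiltonian cycles.
For each such Hamiltonian cycle H, let X_H = 1 if all 14 edges of H are present in G. Then P[X_H = 1] = p^{14} = (3/7)^{14} = 4782969/678223072849.
By linearity: E[X] = Σ_H E[X_H] = 3113510400 · p^{14} = 3113510400 · 4782969/678223072849 = 2127403389196800/96889010407.
Numerically: E[X] ≈ 21957.1.

E[X] = 3113510400 · (3/7)^{14} = 2127403389196800/96889010407 ≈ 21957.1.


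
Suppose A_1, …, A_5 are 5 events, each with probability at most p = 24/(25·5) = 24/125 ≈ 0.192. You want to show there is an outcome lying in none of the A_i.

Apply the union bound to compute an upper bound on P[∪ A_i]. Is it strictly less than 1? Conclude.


Union bound: P[∪_{i=1}^{5} A_i] ≤ Σ_i P[A_i] ≤ 5·p = 5·(24/125) = 24/25.
Numerically: 24/25 ≈ 0.960.
Is 24/25 < 1? YES.
Since P[∪ A_i] ≤ 24/25 < 1, the complement has P[∩ A_i^c] ≥ 1 − 24/25 = 1/25 > 0, so some outcome avoids every A_i.

5·p = 24/25 ≈ 0.960; existence CERTIFIED by the union bound.


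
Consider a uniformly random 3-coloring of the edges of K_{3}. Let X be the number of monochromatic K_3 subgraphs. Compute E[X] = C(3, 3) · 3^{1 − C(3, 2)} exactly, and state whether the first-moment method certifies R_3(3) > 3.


E[X] = C(3, 3) · 3^{1 − 3} = 1 · 3^{−2} = 1/9.
As a reduced fraction: E[X] = 1/9 ≈ 0.1111111.
Is E[X] < 1? YES.
Since E[X] < 1, there exists a 3-coloring of K_{3} with no monochromatic K_3; hence R_3(3) > 3.

E[X] = 1/9 ≈ 0.1111111; E[X] < 1, so R_3(3) > 3.


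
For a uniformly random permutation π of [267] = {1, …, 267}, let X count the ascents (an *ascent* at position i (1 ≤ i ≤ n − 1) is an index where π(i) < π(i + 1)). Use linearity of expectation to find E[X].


Write X = Σ X_I over i = 1, …, 266, with X_I the indicator of one ascent.
There are 266 indicators.
For each fixed i, the pair (π(i), π(i+1)) is a uniformly random ordered pair of distinct values from {1, …, 267}; by symmetry P[π(i) < π(i+1)] = 1/2.
By linearity: E[X] = 266 · (1/2) = (267 − 1) · (1/2) = 133 ≈ 133.0000.

E[X] = 133 = 133.0000.


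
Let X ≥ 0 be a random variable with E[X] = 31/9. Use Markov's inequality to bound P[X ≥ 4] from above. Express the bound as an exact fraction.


μ = E[X] = 31/9, a = 4.
Markov: P[X ≥ 4] ≤ μ/a = (31/9)/4 = 31/36.
Numerically: ≈ 0.8611.
(Since a = 4 > μ = 3.4444, the bound 31/36 is < 1 and informative.)

P[X ≥ 4] ≤ 31/36 ≈ 0.8611.


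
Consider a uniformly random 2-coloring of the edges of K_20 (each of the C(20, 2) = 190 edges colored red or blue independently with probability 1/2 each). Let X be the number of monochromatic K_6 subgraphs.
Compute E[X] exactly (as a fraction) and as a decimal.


Let X = Σ_S X_S over the C(20, 6) = 38760 subsets S of size 6, where X_S = 1 if the K_6 on S is monochromatic.
For a fixed S, the K_6 on S has C(6, 2) = 15 edges. P[all 15 edges red] = (1/2)^15, and likewise for blue, so P[monochromatic] = 2·(1/2)^15 = 2^{1 − 15} = 1/16384.
By linearity: E[X] = C(20, 6) · 2^{1 − 15} = 38760 · 1/16384 = 4845/2048.
Numerically: E[X] ≈ 2.366.

E[X] = C(20,6)·2^(1−C(6,2)) = 4845/2048 ≈ 2.366.


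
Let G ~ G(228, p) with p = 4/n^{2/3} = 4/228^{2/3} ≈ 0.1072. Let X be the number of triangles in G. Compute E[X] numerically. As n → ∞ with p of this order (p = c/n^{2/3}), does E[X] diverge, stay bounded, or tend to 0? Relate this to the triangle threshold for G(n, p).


Number of potential triangles: C(228, 3) = 1949476.
Each occurs with probability p³ ≈ (0.1072)³ ≈ 1.231148e-03.
By linearity: E[X] = C(228, 3)·p³ ≈ 1949476 · 1.231148e-03 ≈ 2400.0936.
Since α = 2/3 < 1, p = c/n^{2/3} ≫ 1/n is above the triangle threshold p ~ 1/n. Asymptotically E[X] ~ (c³/6)·n^{3(1−α)} = (4³/6)·n^{1} → ∞; triangles are abundant w.h.p.

E[X] ≈ 2400.0936; in regime p = Θ(1/n^{2/3}) E[X] diverges (above the triangle threshold p ~ 1/n).


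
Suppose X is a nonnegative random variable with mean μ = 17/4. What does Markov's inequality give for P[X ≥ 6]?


μ = E[X] = 17/4, a = 6.
Markov: P[X ≥ 6] ≤ μ/a = (17/4)/6 = 17/24.
Numerically: ≈ 0.708333.
(Since a = 6 > μ = 4.250000, the bound 17/24 is < 1 and informative.)

P[X ≥ 6] ≤ 17/24 ≈ 0.708333.


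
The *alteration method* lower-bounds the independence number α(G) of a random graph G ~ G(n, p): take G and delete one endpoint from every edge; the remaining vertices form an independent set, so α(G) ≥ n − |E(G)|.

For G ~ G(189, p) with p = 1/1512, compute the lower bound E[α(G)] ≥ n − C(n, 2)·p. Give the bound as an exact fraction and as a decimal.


E[|E(G)|] = C(189, 2)·p = 17766 · (1/1512) = 47/4.
E[α(G)] ≥ n − E[|E(G)|] = 189 − 47/4 = 709/4.
Numerically: ≈ 177.25000.
(This is only a lower bound; the true E[α(G)] may be larger.)

E[α(G)] ≥ 709/4 ≈ 177.25000.


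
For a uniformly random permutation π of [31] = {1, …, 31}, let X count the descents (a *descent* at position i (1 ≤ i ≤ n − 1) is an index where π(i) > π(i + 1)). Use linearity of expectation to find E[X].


Write X = Σ X_I over i = 1, …, 30, with X_I the indicator of one descent.
There are 30 indicators.
For each fixed i, the pair (π(i), π(i+1)) is a uniformly random ordered pair of distinct values from {1, …, 31}; by symmetry P[π(i) > π(i+1)] = 1/2.
By linearity: E[X] = 30 · (1/2) = (31 − 1) · (1/2) = 15 ≈ 15.0000.

E[X] = 15 = 15.0000.


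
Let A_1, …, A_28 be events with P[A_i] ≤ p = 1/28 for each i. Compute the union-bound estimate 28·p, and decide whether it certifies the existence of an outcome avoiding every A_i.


Union bound: P[∪_{i=1}^{28} A_i] ≤ Σ_i P[A_i] ≤ 28·p = 28·(1/28) = 1.
Numerically: 1 ≈ 1.000000.
Is 1 < 1? NO.
Since the bound 1 is ≥ 1, the union bound is uninformative here; it does NOT by itself certify existence.

28·p = 1 ≈ 1.000000; existence NOT certified by the union bound.


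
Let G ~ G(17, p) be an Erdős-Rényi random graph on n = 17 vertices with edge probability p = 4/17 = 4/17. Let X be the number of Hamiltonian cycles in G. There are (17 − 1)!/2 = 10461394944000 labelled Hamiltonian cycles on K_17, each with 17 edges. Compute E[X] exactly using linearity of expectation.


K_17 has (17 − 1)!/2 = 10461394944000 labelled Hamiltonian cycles.
For each such Hamiltonian cycle H, let X_H = 1 if all 17 edges of H are present in G. Then P[X_H = 1] = p^{17} = (4/17)^{17} = 17179869184/827240261886336764177.
By linearity of expectation: E[X] = Σ_H E[X_H] = 10461394944000 · p^{17} = 10461394944000 · 17179869184/827240261886336764177 = 179725396620079005696000/827240261886336764177.
Numerically: E[X] ≈ 217.259.

E[X] = 10461394944000 · (4/17)^{17} = 179725396620079005696000/827240261886336764177 ≈ 217.259.


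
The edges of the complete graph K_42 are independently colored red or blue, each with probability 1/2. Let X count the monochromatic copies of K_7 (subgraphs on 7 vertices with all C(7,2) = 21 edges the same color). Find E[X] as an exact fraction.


Let X = Σ_S X_S over the C(42, 7) = 26978328 subsets S of size 7, where X_S = 1 if the K_7 on S is monochromatic.
For a fixed S, the K_7 on S has C(7, 2) = 21 edges. P[all 21 edges red] = (1/2)^21, and likewise for blue, so P[monochromatic] = 2·(1/2)^21 = 2^{1 − 21} = 1/1048576.
By linearity of expectation: E[X] = C(42, 7) · 2^{1 − 21} = 26978328 · 1/1048576 = 3372291/131072.
Numerically: E[X] ≈ 25.7285.

E[X] = C(42,7)·2^(1−C(7,2)) = 3372291/131072 ≈ 25.7285.


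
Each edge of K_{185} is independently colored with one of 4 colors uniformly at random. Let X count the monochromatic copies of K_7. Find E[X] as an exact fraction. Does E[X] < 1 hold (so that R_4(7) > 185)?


E[X] = C(185, 7) · 4^{1 − 21} = 1311854301420 · 4^{−20} = 1311854301420/1099511627776.
As a reduced fraction: E[X] = 327963575355/274877906944 ≈ 1.1931.
Is E[X] < 1? NO.
Since E[X] ≥ 1, the first-moment bound is inconclusive at n = 185; it does NOT by itself certify R_4(7) > 185.

E[X] = 327963575355/274877906944 ≈ 1.1931; E[X] ≥ 1; first-moment method inconclusive here.


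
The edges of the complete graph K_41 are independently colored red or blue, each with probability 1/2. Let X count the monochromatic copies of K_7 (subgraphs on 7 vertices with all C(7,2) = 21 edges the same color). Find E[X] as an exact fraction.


Let X = Σ_S X_S over the C(41, 7) = 22481940 subsets S of size 7, where X_S = 1 if the K_7 on S is monochromatic.
For a fixed S, the K_7 on S has C(7, 2) = 21 edges. P[all 21 edges red] = (1/2)^21, and likewise for blue, so P[monochromatic] = 2·(1/2)^21 = 2^{1 − 21} = 1/1048576.
By linearity: E[X] = C(41, 7) · 2^{1 − 21} = 22481940 · 1/1048576 = 5620485/262144.
Numerically: E[X] ≈ 21.4404.

E[X] = C(41,7)·2^(1−C(7,2)) = 5620485/262144 ≈ 21.4404.


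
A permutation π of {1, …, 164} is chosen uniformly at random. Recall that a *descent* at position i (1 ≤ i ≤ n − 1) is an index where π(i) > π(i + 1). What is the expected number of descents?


Write X = Σ X_I over i = 1, …, 163, with X_I the indicator of one descent.
There are 163 indicators.
For each fixed i, the pair (π(i), π(i+1)) is a uniformly random ordered pair of distinct values from {1, …, 164}; by symmetry P[π(i) > π(i+1)] = 1/2.
By linearity: E[X] = 163 · (1/2) = (164 − 1) · (1/2) = 163/2 ≈ 81.500.

E[X] = 163/2 = 81.500.


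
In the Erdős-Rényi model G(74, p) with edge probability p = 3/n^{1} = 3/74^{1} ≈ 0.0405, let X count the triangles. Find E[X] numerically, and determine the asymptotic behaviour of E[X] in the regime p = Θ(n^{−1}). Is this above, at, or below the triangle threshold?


Number of potential triangles: C(74, 3) = 64824.
Each occurs with probability p³ ≈ (0.0405)³ ≈ 6.66298e-05.
By linearity: E[X] = C(74, 3)·p³ ≈ 64824 · 6.66298e-05 ≈ 4.319.
Here α = 1, so p = 3/n is exactly at the triangle threshold p ~ 1/n. Asymptotically E[X] → c³/6 = 3³/6 = 9/2 ≈ 4.500, a bounded constant. In this regime the triangle count is asymptotically Poisson(c³/6).

E[X] ≈ 4.319; in regime p = Θ(1/n^{1}) E[X] stays bounded (at the triangle threshold p ~ 1/n).


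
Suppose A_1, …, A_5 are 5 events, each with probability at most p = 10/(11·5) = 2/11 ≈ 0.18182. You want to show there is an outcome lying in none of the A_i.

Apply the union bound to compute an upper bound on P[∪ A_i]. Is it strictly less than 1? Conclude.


Union bound: P[∪_{i=1}^{5} A_i] ≤ Σ_i P[A_i] ≤ 5·p = 5·(2/11) = 10/11.
Numerically: 10/11 ≈ 0.90909.
Is 10/11 < 1? YES.
Since P[∪ A_i] ≤ 10/11 < 1, the complement has P[∩ A_i^c] ≥ 1 − 10/11 = 1/11 > 0, so some outcome avoids every A_i.

5·p = 10/11 ≈ 0.90909; existence CERTIFIED by the union bound.


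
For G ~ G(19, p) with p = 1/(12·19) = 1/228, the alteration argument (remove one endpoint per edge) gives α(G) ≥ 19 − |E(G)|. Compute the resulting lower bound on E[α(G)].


E[|E(G)|] = C(19, 2)·p = 171 · (1/228) = 3/4.
E[α(G)] ≥ n − E[|E(G)|] = 19 − 3/4 = 73/4.
Numerically: ≈ 18.250000.
(This is only a lower bound; the true E[α(G)] may be larger.)

E[α(G)] ≥ 73/4 ≈ 18.250000.


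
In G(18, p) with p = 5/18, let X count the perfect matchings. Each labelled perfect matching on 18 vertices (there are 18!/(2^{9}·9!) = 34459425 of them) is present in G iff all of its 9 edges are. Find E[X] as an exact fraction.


K_18 has 18!/(2^{9}·9!) = 34459425 labelled perfect matchings.
For each such perfect matching H, let X_H = 1 if all 9 edges of H are present in G. Then P[X_H = 1] = p^{9} = (5/18)^{9} = 1953125/198359290368.
By linearity: E[X] = Σ_H E[X_H] = 34459425 · p^{9} = 34459425 · 1953125/198359290368 = 830908203125/2448880128.
Numerically: E[X] ≈ 339.

E[X] = 34459425 · (5/18)^{9} = 830908203125/2448880128 ≈ 339.


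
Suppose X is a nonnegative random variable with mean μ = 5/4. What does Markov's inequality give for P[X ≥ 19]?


μ = E[X] = 5/4, a = 19.
Markov: P[X ≥ 19] ≤ μ/a = (5/4)/19 = 5/76.
Numerically: ≈ 0.0658.
(Since a = 19 > μ = 1.2500, the bound 5/76 is < 1 and informative.)

P[X ≥ 19] ≤ 5/76 ≈ 0.0658.


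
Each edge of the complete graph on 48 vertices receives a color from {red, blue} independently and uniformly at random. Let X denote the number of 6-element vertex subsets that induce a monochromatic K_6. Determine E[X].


Let X = Σ_S X_S over the C(48, 6) = 12271512 subsets S of size 6, where X_S = 1 if the K_6 on S is monochromatic.
For a fixed S, the K_6 on S has C(6, 2) = 15 edges. P[all 15 edges red] = (1/2)^15, and likewise for blue, so P[monochromatic] = 2·(1/2)^15 = 2^{1 − 15} = 1/16384.
Summing: E[X] = C(48, 6) · 2^{1 − 15} = 12271512 · 1/16384 = 1533939/2048.
Numerically: E[X] ≈ 748.993652.

E[X] = C(48,6)·2^(1−C(6,2)) = 1533939/2048 ≈ 748.993652.


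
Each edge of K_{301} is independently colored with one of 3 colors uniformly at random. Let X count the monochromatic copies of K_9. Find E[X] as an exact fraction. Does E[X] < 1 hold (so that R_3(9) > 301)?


E[X] = C(301, 9) · 3^{1 − 36} = 49533303936090975 · 3^{−35} = 49533303936090975/50031545098999707.
As a reduced fraction: E[X] = 16511101312030325/16677181699666569 ≈ 0.99004.
Is E[X] < 1? YES.
Since E[X] < 1, there exists a 3-coloring of K_{301} with no monochromatic K_9; hence R_3(9) > 301.

E[X] = 16511101312030325/16677181699666569 ≈ 0.99004; E[X] < 1, so R_3(9) > 301.


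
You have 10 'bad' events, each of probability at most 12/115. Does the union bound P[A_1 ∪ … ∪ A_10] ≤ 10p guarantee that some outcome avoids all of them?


Union bound: P[∪_{i=1}^{10} A_i] ≤ Σ_i P[A_i] ≤ 10·p = 10·(12/115) = 24/23.
Numerically: 24/23 ≈ 1.0435.
Is 24/23 < 1? NO.
Since the bound 24/23 is ≥ 1, the union bound is uninformative here; it does NOT by itself certify existence.

10·p = 24/23 ≈ 1.0435; existence NOT certified by the union bound.


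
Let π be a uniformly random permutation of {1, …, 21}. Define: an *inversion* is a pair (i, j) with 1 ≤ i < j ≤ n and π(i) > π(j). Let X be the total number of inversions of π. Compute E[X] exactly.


Write X = Σ X_I over the C(21, 2) = 210 pairs i < j, with X_I the indicator of one inversion.
There are 210 indicators.
For each fixed pair i < j, the values π(i) and π(j) are two distinct elements of {1, …, 21} in uniformly random order; by symmetry P[π(i) > π(j)] = 1/2.
By linearity: E[X] = 210 · (1/2) = C(21, 2) · (1/2) = 210/2 = 105 ≈ 105.0000.

E[X] = 105 = 105.0000.


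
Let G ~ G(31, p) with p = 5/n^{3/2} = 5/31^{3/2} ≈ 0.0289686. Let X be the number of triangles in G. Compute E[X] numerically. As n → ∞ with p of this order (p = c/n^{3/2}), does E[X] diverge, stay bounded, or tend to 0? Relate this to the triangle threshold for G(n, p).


Number of potential triangles: C(31, 3) = 4495.
Each occurs with probability p³ ≈ (0.0289686)³ ≈ 2.43098562e-05.
By linearity: E[X] = C(31, 3)·p³ ≈ 4495 · 2.43098562e-05 ≈ 0.109273.
Since α = 3/2 > 1, p = c/n^{3/2} = o(1/n) is below the triangle threshold p ~ 1/n. Asymptotically E[X] ~ (c³/6)·n^{3(1−α)} = (5³/6)·n^{-1.5} → 0, so by Markov's inequality G has no triangles w.h.p.

E[X] ≈ 0.109273; in regime p = Θ(1/n^{3/2}) E[X] tends to 0 (below the triangle threshold p ~ 1/n).


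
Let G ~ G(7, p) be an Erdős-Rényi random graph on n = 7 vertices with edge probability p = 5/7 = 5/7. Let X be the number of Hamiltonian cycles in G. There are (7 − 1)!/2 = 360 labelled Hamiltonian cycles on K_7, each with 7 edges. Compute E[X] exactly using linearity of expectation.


K_7 has (7 − 1)!/2 = 360 labelled Hamiltonian cycles.
For each such Hamiltonian cycle H, let X_H = 1 if all 7 edges of H are present in G. Then P[X_H = 1] = p^{7} = (5/7)^{7} = 78125/823543.
Summing the indicators: E[X] = Σ_H E[X_H] = 360 · p^{7} = 360 · 78125/823543 = 28125000/823543.
Numerically: E[X] ≈ 34.15.

E[X] = 360 · (5/7)^{7} = 28125000/823543 ≈ 34.15.


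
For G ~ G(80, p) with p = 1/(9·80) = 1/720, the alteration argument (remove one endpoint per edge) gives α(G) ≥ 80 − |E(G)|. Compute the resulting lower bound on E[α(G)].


E[|E(G)|] = C(80, 2)·p = 3160 · (1/720) = 79/18.
E[α(G)] ≥ n − E[|E(G)|] = 80 − 79/18 = 1361/18.
Numerically: ≈ 75.61111.
(This is only a lower bound; the true E[α(G)] may be larger.)

E[α(G)] ≥ 1361/18 ≈ 75.61111.


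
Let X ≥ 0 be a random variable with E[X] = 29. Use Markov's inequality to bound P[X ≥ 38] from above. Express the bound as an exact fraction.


μ = E[X] = 29, a = 38.
Markov: P[X ≥ 38] ≤ μ/a = (29)/38 = 29/38.
Numerically: ≈ 0.763158.
(Since a = 38 > μ = 29.000000, the bound 29/38 is < 1 and informative.)

P[X ≥ 38] ≤ 29/38 ≈ 0.763158.


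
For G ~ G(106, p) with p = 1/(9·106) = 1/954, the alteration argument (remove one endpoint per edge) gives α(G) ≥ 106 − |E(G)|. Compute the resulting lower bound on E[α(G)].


E[|E(G)|] = C(106, 2)·p = 5565 · (1/954) = 35/6.
E[α(G)] ≥ n − E[|E(G)|] = 106 − 35/6 = 601/6.
Numerically: ≈ 100.16667.
(This is only a lower bound; the true E[α(G)] may be larger.)

E[α(G)] ≥ 601/6 ≈ 100.16667.


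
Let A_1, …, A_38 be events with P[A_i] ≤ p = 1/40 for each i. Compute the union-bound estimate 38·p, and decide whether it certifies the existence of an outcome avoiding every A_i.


Union bound: P[∪_{i=1}^{38} A_i] ≤ Σ_i P[A_i] ≤ 38·p = 38·(1/40) = 19/20.
Numerically: 19/20 ≈ 0.950000.
Is 19/20 < 1? YES.
Since P[∪ A_i] ≤ 19/20 < 1, the complement has P[∩ A_i^c] ≥ 1 − 19/20 = 1/20 > 0, so some outcome avoids every A_i.

38·p = 19/20 ≈ 0.950000; existence CERTIFIED by the union bound.


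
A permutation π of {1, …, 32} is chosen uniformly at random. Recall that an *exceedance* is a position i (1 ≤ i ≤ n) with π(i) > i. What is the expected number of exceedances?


Write X = Σ_{i=1}^{32} X_i, where X_i = 1_{π(i) > i}.
For each fixed i, π(i) is uniform over {1, …, 32} (marginal of a uniform permutation), so P[π(i) > i] = (n − i)/n. Summing: Σ_{i=1}^{32} (n − i)/n = (0 + 1 + … + 31)/32 = 32(32 − 1)/(2·32) = (32 − 1)/2.
Hence E[X] = Σ_{i=1}^{32} (32 − i)/32 = 31/2 ≈ 15.500.

E[X] = 31/2 = 15.500.


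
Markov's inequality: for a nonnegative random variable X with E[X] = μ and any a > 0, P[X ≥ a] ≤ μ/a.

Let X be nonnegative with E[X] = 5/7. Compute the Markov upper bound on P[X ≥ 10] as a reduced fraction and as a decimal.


μ = E[X] = 5/7, a = 10.
Markov: P[X ≥ 10] ≤ μ/a = (5/7)/10 = 1/14.
Numerically: ≈ 0.07143.
(Since a = 10 > μ = 0.71429, the bound 1/14 is < 1 and informative.)

P[X ≥ 10] ≤ 1/14 ≈ 0.07143.


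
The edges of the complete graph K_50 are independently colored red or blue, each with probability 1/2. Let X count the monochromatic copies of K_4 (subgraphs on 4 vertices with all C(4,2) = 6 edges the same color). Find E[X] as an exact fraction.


Let X = Σ_S X_S over the C(50, 4) = 230300 subsets S of size 4, where X_S = 1 if the K_4 on S is monochromatic.
For a fixed S, the K_4 on S has C(4, 2) = 6 edges. P[all 6 edges red] = (1/2)^6, and likewise for blue, so P[monochromatic] = 2·(1/2)^6 = 2^{1 − 6} = 1/32.
Summing: E[X] = C(50, 4) · 2^{1 − 6} = 230300 · 1/32 = 57575/8.
Numerically: E[X] ≈ 7196.8750.

E[X] = C(50,4)·2^(1−C(4,2)) = 57575/8 ≈ 7196.8750.


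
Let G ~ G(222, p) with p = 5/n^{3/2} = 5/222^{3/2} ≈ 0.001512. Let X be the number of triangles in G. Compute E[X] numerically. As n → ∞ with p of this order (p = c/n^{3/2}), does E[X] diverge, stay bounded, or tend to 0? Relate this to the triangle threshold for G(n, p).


Number of potential triangles: C(222, 3) = 1798940.
Each occurs with probability p³ ≈ (0.001512)³ ≈ 3.453994e-09.
By linearity: E[X] = C(222, 3)·p³ ≈ 1798940 · 3.453994e-09 ≈ 0.0062.
Since α = 3/2 > 1, p = c/n^{3/2} = o(1/n) is below the triangle threshold p ~ 1/n. Asymptotically E[X] ~ (c³/6)·n^{3(1−α)} = (5³/6)·n^{-1.5} → 0, so by Markov's inequality G has no triangles w.h.p.

E[X] ≈ 0.0062; in regime p = Θ(1/n^{3/2}) E[X] tends to 0 (below the triangle threshold p ~ 1/n).


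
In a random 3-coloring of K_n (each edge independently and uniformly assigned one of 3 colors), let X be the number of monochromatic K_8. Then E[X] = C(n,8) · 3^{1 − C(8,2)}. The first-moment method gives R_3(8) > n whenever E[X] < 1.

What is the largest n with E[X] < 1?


We need C(n, 8) · 3^{1 − 28} < 1, i.e. C(n, 8) < 3^{28 − 1} = 7625597484987.
Check values of n near the boundary:
  n = 155: C(155, 8) = 6876747915675; 6876747915675 < 7625597484987? YES
  n = 156: C(156, 8) = 7248464019225; 7248464019225 < 7625597484987? YES
  n = 157: C(157, 8) = 7637643295425; 7637643295425 < 7625597484987? NO
The largest n with C(n, 8) < 7625597484987 is n = 156 (where E[X] = 805384891025/847288609443 ≈ 0.951). Hence R_3(8) > 156, i.e. R_3(8) ≥ 157.

Largest n = 156; hence R_3(8) > 156.


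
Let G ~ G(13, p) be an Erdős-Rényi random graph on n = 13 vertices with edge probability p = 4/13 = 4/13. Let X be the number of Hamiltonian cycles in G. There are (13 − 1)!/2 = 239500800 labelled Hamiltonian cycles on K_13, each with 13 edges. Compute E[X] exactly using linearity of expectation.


K_13 has (13 − 1)!/2 = 239500800 labelled Hamiltonian cycles.
For each such Hamiltonian cycle H, let X_H = 1 if all 13 edges of H are present in G. Then P[X_H = 1] = p^{13} = (4/13)^{13} = 67108864/302875106592253.
Summing the indicators: E[X] = Σ_H E[X_H] = 239500800 · p^{13} = 239500800 · 67108864/302875106592253 = 16072626615091200/302875106592253.
Numerically: E[X] ≈ 53.0668.

E[X] = 239500800 · (4/13)^{13} = 16072626615091200/302875106592253 ≈ 53.0668.


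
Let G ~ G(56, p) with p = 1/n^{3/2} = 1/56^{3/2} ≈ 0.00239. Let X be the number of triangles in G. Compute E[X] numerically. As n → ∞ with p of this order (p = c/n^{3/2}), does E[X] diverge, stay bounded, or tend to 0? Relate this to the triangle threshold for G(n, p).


Number of potential triangles: C(56, 3) = 27720.
Each occurs with probability p³ ≈ (0.00239)³ ≈ 1.35879e-08.
By linearity: E[X] = C(56, 3)·p³ ≈ 27720 · 1.35879e-08 ≈ 0.000.
Since α = 3/2 > 1, p = c/n^{3/2} = o(1/n) is below the triangle threshold p ~ 1/n. Asymptotically E[X] ~ (c³/6)·n^{3(1−α)} = (1³/6)·n^{-1.5} → 0, so by Markov's inequality G has no triangles w.h.p.

E[X] ≈ 0.000; in regime p = Θ(1/n^{3/2}) E[X] tends to 0 (below the triangle threshold p ~ 1/n).


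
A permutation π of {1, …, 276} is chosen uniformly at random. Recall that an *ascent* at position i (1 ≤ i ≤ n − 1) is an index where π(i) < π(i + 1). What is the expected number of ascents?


Write X = Σ X_I over i = 1, …, 275, with X_I the indicator of one ascent.
There are 275 indicators.
For each fixed i, the pair (π(i), π(i+1)) is a uniformly random ordered pair of distinct values from {1, …, 276}; by symmetry P[π(i) < π(i+1)] = 1/2.
By linearity: E[X] = 275 · (1/2) = (276 − 1) · (1/2) = 275/2 ≈ 137.500000.

E[X] = 275/2 = 137.500000.


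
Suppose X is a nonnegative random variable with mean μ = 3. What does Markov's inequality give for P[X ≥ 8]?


μ = E[X] = 3, a = 8.
Markov: P[X ≥ 8] ≤ μ/a = (3)/8 = 3/8.
Numerically: ≈ 0.3750.
(Since a = 8 > μ = 3.0000, the bound 3/8 is < 1 and informative.)

P[X ≥ 8] ≤ 3/8 ≈ 0.3750.


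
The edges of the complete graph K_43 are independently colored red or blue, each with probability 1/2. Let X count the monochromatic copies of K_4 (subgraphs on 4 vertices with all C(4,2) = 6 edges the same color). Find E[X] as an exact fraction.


Let X = Σ_S X_S over the C(43, 4) = 123410 subsets S of size 4, where X_S = 1 if the K_4 on S is monochromatic.
For a fixed S, the K_4 on S has C(4, 2) = 6 edges. P[all 6 edges red] = (1/2)^6, and likewise for blue, so P[monochromatic] = 2·(1/2)^6 = 2^{1 − 6} = 1/32.
By linearity: E[X] = C(43, 4) · 2^{1 − 6} = 123410 · 1/32 = 61705/16.
Numerically: E[X] ≈ 3856.562.

E[X] = C(43,4)·2^(1−C(4,2)) = 61705/16 ≈ 3856.562.


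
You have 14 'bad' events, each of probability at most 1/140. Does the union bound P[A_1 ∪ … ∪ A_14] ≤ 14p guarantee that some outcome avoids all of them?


Union bound: P[∪_{i=1}^{14} A_i] ≤ Σ_i P[A_i] ≤ 14·p = 14·(1/140) = 1/10.
Numerically: 1/10 ≈ 0.1000.
Is 1/10 < 1? YES.
Since P[∪ A_i] ≤ 1/10 < 1, the complement has P[∩ A_i^c] ≥ 1 − 1/10 = 9/10 > 0, so some outcome avoids every A_i.

14·p = 1/10 ≈ 0.1000; existence CERTIFIED by the union bound.


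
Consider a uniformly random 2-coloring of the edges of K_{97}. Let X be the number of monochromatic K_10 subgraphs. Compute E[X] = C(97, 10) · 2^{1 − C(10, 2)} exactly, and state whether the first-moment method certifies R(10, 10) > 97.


E[X] = C(97, 10) · 2^{1 − 45} = 12576469727536 · 2^{−44} = 12576469727536/17592186044416.
As a reduced fraction: E[X] = 786029357971/1099511627776 ≈ 0.715.
Is E[X] < 1? YES.
Since E[X] < 1, there exists a 2-coloring of K_{97} with no monochromatic K_10; hence R(10, 10) > 97.

E[X] = 786029357971/1099511627776 ≈ 0.715; E[X] < 1, so R(10, 10) > 97.


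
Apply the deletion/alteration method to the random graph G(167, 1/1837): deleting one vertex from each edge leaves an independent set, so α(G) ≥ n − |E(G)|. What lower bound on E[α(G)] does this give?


E[|E(G)|] = C(167, 2)·p = 13861 · (1/1837) = 83/11.
E[α(G)] ≥ n − E[|E(G)|] = 167 − 83/11 = 1754/11.
Numerically: ≈ 159.4545.
(This is only a lower bound; the true E[α(G)] may be larger.)

E[α(G)] ≥ 1754/11 ≈ 159.4545.


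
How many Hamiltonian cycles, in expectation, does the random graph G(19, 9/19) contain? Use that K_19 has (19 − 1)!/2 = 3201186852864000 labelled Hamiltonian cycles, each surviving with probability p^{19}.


K_19 has (19 − 1)!/2 = 3201186852864000 labelled Hamiltonian cycles.
For each such Hamiltonian cycle H, let X_H = 1 if all 19 edges of H are present in G. Then P[X_H = 1] = p^{19} = (9/19)^{19} = 1350851717672992089/1978419655660313589123979.
By linearity of expectation: E[X] = Σ_H E[X_H] = 3201186852864000 · p^{19} = 3201186852864000 · 1350851717672992089/1978419655660313589123979 = 4324328758783534194876278992896000/1978419655660313589123979.
Numerically: E[X] ≈ 2.19e+09.

E[X] = 3201186852864000 · (9/19)^{19} = 4324328758783534194876278992896000/1978419655660313589123979 ≈ 2.19e+09.


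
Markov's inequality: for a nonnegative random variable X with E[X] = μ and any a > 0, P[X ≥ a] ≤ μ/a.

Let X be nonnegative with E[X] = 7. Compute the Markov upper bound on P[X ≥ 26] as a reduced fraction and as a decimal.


μ = E[X] = 7, a = 26.
Markov: P[X ≥ 26] ≤ μ/a = (7)/26 = 7/26.
Numerically: ≈ 0.269231.
(Since a = 26 > μ = 7.000000, the bound 7/26 is < 1 and informative.)

P[X ≥ 26] ≤ 7/26 ≈ 0.269231.


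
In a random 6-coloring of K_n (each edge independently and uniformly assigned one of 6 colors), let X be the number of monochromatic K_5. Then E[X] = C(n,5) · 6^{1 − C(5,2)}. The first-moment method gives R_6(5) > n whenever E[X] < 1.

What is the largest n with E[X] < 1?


We need C(n, 5) · 6^{1 − 10} < 1, i.e. C(n, 5) < 6^{10 − 1} = 10077696.
Check values of n near the boundary:
  n = 63: C(63, 5) = 7028847; 7028847 < 10077696? YES
  n = 64: C(64, 5) = 7624512; 7624512 < 10077696? YES
  n = 65: C(65, 5) = 8259888; 8259888 < 10077696? YES
  n = 66: C(66, 5) = 8936928; 8936928 < 10077696? YES
  n = 67: C(67, 5) = 9657648; 9657648 < 10077696? YES
  n = 68: C(68, 5) = 10424128; 10424128 < 10077696? NO
  n = 69: C(69, 5) = 11238513; 11238513 < 10077696? NO
  n = 70: C(70, 5) = 12103014; 12103014 < 10077696? NO
The largest n with C(n, 5) < 10077696 is n = 67 (where E[X] = 67067/69984 ≈ 0.9583190). Hence R_6(5) > 67, i.e. R_6(5) ≥ 68.

Largest n = 67; hence R_6(5) > 67.


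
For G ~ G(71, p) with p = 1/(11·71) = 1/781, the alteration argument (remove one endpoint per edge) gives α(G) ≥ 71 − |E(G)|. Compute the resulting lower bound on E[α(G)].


E[|E(G)|] = C(71, 2)·p = 2485 · (1/781) = 35/11.
E[α(G)] ≥ n − E[|E(G)|] = 71 − 35/11 = 746/11.
Numerically: ≈ 67.81818.
(This is only a lower bound; the true E[α(G)] may be larger.)

E[α(G)] ≥ 746/11 ≈ 67.81818.


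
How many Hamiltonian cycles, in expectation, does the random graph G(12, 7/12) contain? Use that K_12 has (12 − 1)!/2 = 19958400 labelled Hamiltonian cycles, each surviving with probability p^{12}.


K_12 has (12 − 1)!/2 = 19958400 labelled Hamiltonian cycles.
For each such Hamiltonian cycle H, let X_H = 1 if all 12 edges of H are present in G. Then P[X_H = 1] = p^{12} = (7/12)^{12} = 13841287201/8916100448256.
Summing the indicators: E[X] = Σ_H E[X_H] = 19958400 · p^{12} = 19958400 · 13841287201/8916100448256 = 26644477861925/859963392.
Numerically: E[X] ≈ 30983.

E[X] = 19958400 · (7/12)^{12} = 26644477861925/859963392 ≈ 30983.


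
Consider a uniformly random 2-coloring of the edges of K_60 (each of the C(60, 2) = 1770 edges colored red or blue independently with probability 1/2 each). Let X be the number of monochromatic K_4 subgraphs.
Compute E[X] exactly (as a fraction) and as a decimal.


Let X = Σ_S X_S over the C(60, 4) = 487635 subsets S of size 4, where X_S = 1 if the K_4 on S is monochromatic.
For a fixed S, the K_4 on S has C(4, 2) = 6 edges. P[all 6 edges red] = (1/2)^6, and likewise for blue, so P[monochromatic] = 2·(1/2)^6 = 2^{1 − 6} = 1/32.
By linearity of expectation: E[X] = C(60, 4) · 2^{1 − 6} = 487635 · 1/32 = 487635/32.
Numerically: E[X] ≈ 15238.593750.

E[X] = C(60,4)·2^(1−C(4,2)) = 487635/32 ≈ 15238.593750.


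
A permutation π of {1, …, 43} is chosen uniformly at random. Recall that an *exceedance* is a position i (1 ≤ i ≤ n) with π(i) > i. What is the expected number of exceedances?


Write X = Σ_{i=1}^{43} X_i, where X_i = 1_{π(i) > i}.
For each fixed i, π(i) is uniform over {1, …, 43} (marginal of a uniform permutation), so P[π(i) > i] = (n − i)/n. Summing: Σ_{i=1}^{43} (n − i)/n = (0 + 1 + … + 42)/43 = 43(43 − 1)/(2·43) = (43 − 1)/2.
Hence E[X] = Σ_{i=1}^{43} (43 − i)/43 = 21 ≈ 21.000.

E[X] = 21 = 21.000.


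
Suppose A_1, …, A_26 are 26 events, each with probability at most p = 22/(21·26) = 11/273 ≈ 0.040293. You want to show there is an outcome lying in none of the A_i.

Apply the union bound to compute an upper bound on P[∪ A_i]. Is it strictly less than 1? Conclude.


Union bound: P[∪_{i=1}^{26} A_i] ≤ Σ_i P[A_i] ≤ 26·p = 26·(11/273) = 22/21.
Numerically: 22/21 ≈ 1.047619.
Is 22/21 < 1? NO.
Since the bound 22/21 is ≥ 1, the union bound is uninformative here; it does NOT by itself certify existence.

26·p = 22/21 ≈ 1.047619; existence NOT certified by the union bound.


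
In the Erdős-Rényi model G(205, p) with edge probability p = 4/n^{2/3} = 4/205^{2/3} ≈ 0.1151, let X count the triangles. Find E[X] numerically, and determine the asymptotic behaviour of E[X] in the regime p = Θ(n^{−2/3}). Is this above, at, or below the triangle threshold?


Number of potential triangles: C(205, 3) = 1414910.
Each occurs with probability p³ ≈ (0.1151)³ ≈ 1.522903e-03.
By linearity: E[X] = C(205, 3)·p³ ≈ 1414910 · 1.522903e-03 ≈ 2154.7707.
Since α = 2/3 < 1, p = c/n^{2/3} ≫ 1/n is above the triangle threshold p ~ 1/n. Asymptotically E[X] ~ (c³/6)·n^{3(1−α)} = (4³/6)·n^{1} → ∞; triangles are abundant w.h.p.

E[X] ≈ 2154.7707; in regime p = Θ(1/n^{2/3}) E[X] diverges (above the triangle threshold p ~ 1/n).


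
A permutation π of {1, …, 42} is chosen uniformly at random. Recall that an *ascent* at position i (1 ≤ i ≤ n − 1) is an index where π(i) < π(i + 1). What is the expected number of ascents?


Write X = Σ X_I over i = 1, …, 41, with X_I the indicator of one ascent.
There are 41 indicators.
For each fixed i, the pair (π(i), π(i+1)) is a uniformly random ordered pair of distinct values from {1, …, 42}; by symmetry P[π(i) < π(i+1)] = 1/2.
By linearity: E[X] = 41 · (1/2) = (42 − 1) · (1/2) = 41/2 ≈ 20.500.

E[X] = 41/2 = 20.500.


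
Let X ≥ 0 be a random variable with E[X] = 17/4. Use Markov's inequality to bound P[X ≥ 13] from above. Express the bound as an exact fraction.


μ = E[X] = 17/4, a = 13.
Markov: P[X ≥ 13] ≤ μ/a = (17/4)/13 = 17/52.
Numerically: ≈ 0.327.
(Since a = 13 > μ = 4.250, the bound 17/52 is < 1 and informative.)

P[X ≥ 13] ≤ 17/52 ≈ 0.327.


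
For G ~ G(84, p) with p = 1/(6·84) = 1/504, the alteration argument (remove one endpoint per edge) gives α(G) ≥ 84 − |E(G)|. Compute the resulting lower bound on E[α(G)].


E[|E(G)|] = C(84, 2)·p = 3486 · (1/504) = 83/12.
E[α(G)] ≥ n − E[|E(G)|] = 84 − 83/12 = 925/12.
Numerically: ≈ 77.0833.
(This is only a lower bound; the true E[α(G)] may be larger.)

E[α(G)] ≥ 925/12 ≈ 77.0833.


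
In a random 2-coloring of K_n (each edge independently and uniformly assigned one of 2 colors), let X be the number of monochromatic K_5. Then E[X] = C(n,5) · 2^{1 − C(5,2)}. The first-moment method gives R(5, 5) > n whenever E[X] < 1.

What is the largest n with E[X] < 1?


We need C(n, 5) · 2^{1 − 10} < 1, i.e. C(n, 5) < 2^{10 − 1} = 512.
Check values of n near the boundary:
  n = 8: C(8, 5) = 56; 56 < 512? YES
  n = 9: C(9, 5) = 126; 126 < 512? YES
  n = 10: C(10, 5) = 252; 252 < 512? YES
  n = 11: C(11, 5) = 462; 462 < 512? YES
  n = 12: C(12, 5) = 792; 792 < 512? NO
  n = 13: C(13, 5) = 1287; 1287 < 512? NO
The largest n with C(n, 5) < 512 is n = 11 (where E[X] = 231/256 ≈ 0.902). Hence R(5, 5) > 11, i.e. R(5, 5) ≥ 12.

Largest n = 11; hence R(5, 5) > 11.


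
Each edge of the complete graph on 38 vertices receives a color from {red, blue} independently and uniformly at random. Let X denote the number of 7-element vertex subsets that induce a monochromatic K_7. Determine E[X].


Let X = Σ_S X_S over the C(38, 7) = 12620256 subsets S of size 7, where X_S = 1 if the K_7 on S is monochromatic.
For a fixed S, the K_7 on S has C(7, 2) = 21 edges. P[all 21 edges red] = (1/2)^21, and likewise for blue, so P[monochromatic] = 2·(1/2)^21 = 2^{1 − 21} = 1/1048576.
By linearity of expectation: E[X] = C(38, 7) · 2^{1 − 21} = 12620256 · 1/1048576 = 394383/32768.
Numerically: E[X] ≈ 12.0356.

E[X] = C(38,7)·2^(1−C(7,2)) = 394383/32768 ≈ 12.0356.
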